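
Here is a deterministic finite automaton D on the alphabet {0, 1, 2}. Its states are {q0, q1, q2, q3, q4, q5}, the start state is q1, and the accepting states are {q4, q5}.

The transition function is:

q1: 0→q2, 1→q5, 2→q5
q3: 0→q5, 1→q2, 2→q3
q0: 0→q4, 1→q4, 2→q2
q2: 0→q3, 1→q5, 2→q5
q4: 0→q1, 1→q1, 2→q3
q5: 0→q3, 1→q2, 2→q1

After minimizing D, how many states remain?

Reachable states from the start: {q1,q2,q3,q5}. Unreachable: {q0,q4} — drop them.
P0 = {q5} | {q1,q2,q3}.
Refine {q1,q2,q3} on symbol 0: members go to different blocks, giving {q1,q2} and {q3}.
Refine {q1,q2} on symbol 0: members go to different blocks, giving {q1} and {q2}.
Stable partition: {q5} | {q1} | {q3} | {q2} — 4 equivalence classes.

4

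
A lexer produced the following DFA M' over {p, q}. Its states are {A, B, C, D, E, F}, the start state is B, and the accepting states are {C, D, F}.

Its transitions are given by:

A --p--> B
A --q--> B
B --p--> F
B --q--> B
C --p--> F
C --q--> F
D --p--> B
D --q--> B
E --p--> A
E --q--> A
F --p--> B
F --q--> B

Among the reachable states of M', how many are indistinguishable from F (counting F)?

Reachable states from the start: {B,F}. Unreachable: {A,C,D,E} — drop them.
P0 = {F} | {B}.
No further refinement is possible. Final partition (2 blocks): {F} | {B}.
State F belongs to the block {F}, which has 1 states.

1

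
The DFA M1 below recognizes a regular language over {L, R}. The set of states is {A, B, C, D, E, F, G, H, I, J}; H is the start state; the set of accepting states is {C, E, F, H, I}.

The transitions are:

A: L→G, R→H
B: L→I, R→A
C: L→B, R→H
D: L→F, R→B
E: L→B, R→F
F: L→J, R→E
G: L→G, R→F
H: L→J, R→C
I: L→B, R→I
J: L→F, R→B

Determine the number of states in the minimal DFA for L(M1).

Reachable states from the start: {A,B,C,E,F,G,H,I,J}. Unreachable: {D} — drop them.
P0 = {C,E,F,H,I} | {A,B,G,J}.
Refine {A,B,G,J} on symbol L: members go to different blocks, giving {A,G} and {B,J}.
Refine {B,J} on symbol R: members go to different blocks, giving {B} and {J}.
Split {C,E,F,H,I} by δ(·,L) → {C,E,I} and {F,H}.
On input R, block {C,E,I} splits into {C,E} and {I}.
The partition is now stable with 6 blocks: {C,E} | {A,G} | {B} | {J} | {F,H} | {I}.

6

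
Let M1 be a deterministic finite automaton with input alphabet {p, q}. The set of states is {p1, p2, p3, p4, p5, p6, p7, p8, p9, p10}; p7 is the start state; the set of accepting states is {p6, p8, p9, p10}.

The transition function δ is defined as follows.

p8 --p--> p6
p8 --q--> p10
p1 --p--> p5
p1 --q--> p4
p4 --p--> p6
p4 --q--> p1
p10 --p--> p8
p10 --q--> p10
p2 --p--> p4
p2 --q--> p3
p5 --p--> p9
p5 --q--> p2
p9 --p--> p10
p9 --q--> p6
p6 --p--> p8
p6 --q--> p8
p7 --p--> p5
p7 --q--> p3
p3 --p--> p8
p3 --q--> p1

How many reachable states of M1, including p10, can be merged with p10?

4

Every state is reachable, so we keep all 10.
Start with accepting vs non-accepting: {p6,p8,p9,p10} | {p1,p2,p3,p4,p5,p7}.
On input p, block {p1,p2,p3,p4,p5,p7} splits into {p1,p2,p7} and {p3,p4,p5}.
Stable partition: {p6,p8,p9,p10} | {p1,p2,p7} | {p3,p4,p5} — 3 equivalence classes.
The equivalence class containing p10 is {p6,p8,p9,p10}, of size 4.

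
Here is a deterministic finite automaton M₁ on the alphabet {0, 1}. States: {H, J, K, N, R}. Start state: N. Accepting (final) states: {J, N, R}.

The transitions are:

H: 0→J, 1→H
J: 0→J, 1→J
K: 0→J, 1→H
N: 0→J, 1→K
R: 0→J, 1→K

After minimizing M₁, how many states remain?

States {R} cannot be reached from the start state, so discard them.
P0 = {J,N} | {H,K}.
Refine {J,N} on symbol 1: members go to different blocks, giving {J} and {N}.
Stable partition: {J} | {H,K} | {N} — 3 equivalence classes.

3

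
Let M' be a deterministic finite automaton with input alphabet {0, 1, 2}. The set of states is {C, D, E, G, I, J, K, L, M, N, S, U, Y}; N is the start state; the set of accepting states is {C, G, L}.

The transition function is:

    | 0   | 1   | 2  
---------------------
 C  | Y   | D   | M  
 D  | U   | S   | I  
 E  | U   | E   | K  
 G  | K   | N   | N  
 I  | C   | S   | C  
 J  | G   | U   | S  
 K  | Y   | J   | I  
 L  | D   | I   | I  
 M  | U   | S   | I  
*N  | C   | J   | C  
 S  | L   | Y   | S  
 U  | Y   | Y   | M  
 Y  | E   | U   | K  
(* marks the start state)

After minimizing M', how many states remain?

Initial partition by acceptance: {C,G,L} | {D,E,I,J,K,M,N,S,U,Y}.
Refine {D,E,I,J,K,M,N,S,U,Y} on symbol 0: members go to different blocks, giving {D,E,K,M,U,Y} and {I,J,N,S}.
Split {C,G,L} by δ(·,1) → {G,L} and {C}.
On input 1, block {D,E,K,M,U,Y} splits into {E,U,Y} and {D,K,M}.
On input 0, block {I,J,N,S} splits into {I,N} and {J,S}.
No further refinement is possible. Final partition (6 blocks): {G,L} | {E,U,Y} | {I,N} | {C} | {D,K,M} | {J,S}.

6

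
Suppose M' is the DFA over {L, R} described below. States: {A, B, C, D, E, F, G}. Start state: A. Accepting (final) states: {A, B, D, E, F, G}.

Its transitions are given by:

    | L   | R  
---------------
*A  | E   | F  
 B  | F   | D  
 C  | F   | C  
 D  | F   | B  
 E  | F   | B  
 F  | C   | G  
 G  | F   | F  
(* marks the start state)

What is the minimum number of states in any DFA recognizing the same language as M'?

Every state is reachable, so we keep all 7.
Initial partition by acceptance: {A,B,D,E,F,G} | {C}.
Refine {A,B,D,E,F,G} on symbol L: members go to different blocks, giving {A,B,D,E,G} and {F}.
On input L, block {A,B,D,E,G} splits into {B,D,E,G} and {A}.
Refine {B,D,E,G} on symbol R: members go to different blocks, giving {B,D,E} and {G}.
No further refinement is possible. Final partition (5 blocks): {B,D,E} | {C} | {F} | {A} | {G}.

5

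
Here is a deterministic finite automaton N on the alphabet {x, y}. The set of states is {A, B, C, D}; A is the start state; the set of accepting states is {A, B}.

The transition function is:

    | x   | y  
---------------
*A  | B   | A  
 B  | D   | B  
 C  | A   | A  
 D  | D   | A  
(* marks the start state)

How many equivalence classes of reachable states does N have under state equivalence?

Reachable states from the start: {A,B,D}. Unreachable: {C} — drop them.
P0 = {A,B} | {D}.
On input x, block {A,B} splits into {A} and {B}.
Stable partition: {A} | {D} | {B} — 3 equivalence classes.

3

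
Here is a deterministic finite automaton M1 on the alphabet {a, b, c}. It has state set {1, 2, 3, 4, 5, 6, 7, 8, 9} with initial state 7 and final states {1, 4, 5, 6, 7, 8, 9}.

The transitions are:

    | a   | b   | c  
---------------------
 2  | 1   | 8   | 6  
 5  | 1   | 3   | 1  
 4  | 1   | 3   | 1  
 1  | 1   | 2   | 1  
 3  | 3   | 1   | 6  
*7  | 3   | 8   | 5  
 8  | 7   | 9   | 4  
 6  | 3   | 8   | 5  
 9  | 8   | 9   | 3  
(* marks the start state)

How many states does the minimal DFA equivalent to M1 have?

7

Every state is reachable, so we keep all 9.
Start with accepting vs non-accepting: {1,4,5,6,7,8,9} | {2,3}.
On input a, block {1,4,5,6,7,8,9} splits into {1,4,5,8,9} and {6,7}.
Split {1,4,5,8,9} by δ(·,a) → {1,4,5,9} and {8}.
Refine {1,4,5,9} on symbol a: members go to different blocks, giving {1,4,5} and {9}.
On input a, block {2,3} splits into {2} and {3}.
On input b, block {1,4,5} splits into {4,5} and {1}.
No further refinement is possible. Final partition (7 blocks): {4,5} | {2} | {6,7} | {8} | {9} | {3} | {1}.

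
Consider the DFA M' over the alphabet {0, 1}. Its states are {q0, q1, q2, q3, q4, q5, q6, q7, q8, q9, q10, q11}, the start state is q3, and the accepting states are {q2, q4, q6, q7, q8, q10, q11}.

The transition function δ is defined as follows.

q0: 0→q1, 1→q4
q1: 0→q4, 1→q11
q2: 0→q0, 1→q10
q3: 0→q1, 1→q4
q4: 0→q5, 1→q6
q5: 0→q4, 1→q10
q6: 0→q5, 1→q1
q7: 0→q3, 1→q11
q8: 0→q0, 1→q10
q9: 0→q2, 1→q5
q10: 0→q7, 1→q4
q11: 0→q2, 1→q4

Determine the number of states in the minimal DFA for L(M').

6

First remove the unreachable states {q8,q9}; 10 states remain.
Initial partition by acceptance: {q2,q4,q6,q7,q10,q11} | {q0,q1,q3,q5}.
Split {q2,q4,q6,q7,q10,q11} by δ(·,0) → {q2,q4,q6,q7} and {q10,q11}.
On input 1, block {q2,q4,q6,q7} splits into {q2,q7} and {q4} and {q6}.
Split {q0,q1,q3,q5} by δ(·,0) → {q0,q3} and {q1,q5}.
No further refinement is possible. Final partition (6 blocks): {q2,q7} | {q0,q3} | {q10,q11} | {q4} | {q6} | {q1,q5}.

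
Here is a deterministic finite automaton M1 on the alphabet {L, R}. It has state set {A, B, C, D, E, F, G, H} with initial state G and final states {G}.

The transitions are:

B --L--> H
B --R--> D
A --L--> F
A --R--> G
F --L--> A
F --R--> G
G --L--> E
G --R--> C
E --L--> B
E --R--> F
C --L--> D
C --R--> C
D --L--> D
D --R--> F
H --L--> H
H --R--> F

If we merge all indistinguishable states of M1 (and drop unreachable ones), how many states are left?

Initial partition by acceptance: {G} | {A,B,C,D,E,F,H}.
On input R, block {A,B,C,D,E,F,H} splits into {B,C,D,E,H} and {A,F}.
Refine {B,C,D,E,H} on symbol R: members go to different blocks, giving {D,E,H} and {B,C}.
On input L, block {D,E,H} splits into {D,H} and {E}.
Split {B,C} by δ(·,R) → {B} and {C}.
The partition is now stable with 6 blocks: {G} | {D,H} | {A,F} | {B} | {E} | {C}.

6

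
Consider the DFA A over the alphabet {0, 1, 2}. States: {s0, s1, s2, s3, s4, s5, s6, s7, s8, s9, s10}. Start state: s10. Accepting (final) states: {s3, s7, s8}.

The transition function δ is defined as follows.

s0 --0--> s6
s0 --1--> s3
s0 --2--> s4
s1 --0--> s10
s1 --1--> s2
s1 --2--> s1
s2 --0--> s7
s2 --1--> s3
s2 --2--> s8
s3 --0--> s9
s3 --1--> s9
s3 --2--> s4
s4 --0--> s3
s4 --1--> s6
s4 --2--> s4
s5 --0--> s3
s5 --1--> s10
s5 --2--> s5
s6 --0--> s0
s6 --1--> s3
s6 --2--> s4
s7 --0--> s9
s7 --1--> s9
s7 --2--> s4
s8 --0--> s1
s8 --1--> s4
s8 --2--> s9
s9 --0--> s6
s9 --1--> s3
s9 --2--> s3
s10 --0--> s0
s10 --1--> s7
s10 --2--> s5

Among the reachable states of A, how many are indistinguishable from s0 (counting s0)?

First remove the unreachable states {s1,s2,s8}; 8 states remain.
Initial partition by acceptance: {s3,s7} | {s0,s4,s5,s6,s9,s10}.
On input 0, block {s0,s4,s5,s6,s9,s10} splits into {s0,s6,s9,s10} and {s4,s5}.
On input 2, block {s0,s6,s9,s10} splits into {s0,s6,s10} and {s9}.
Stable partition: {s3,s7} | {s0,s6,s10} | {s4,s5} | {s9} — 4 equivalence classes.
The equivalence class containing s0 is {s0,s6,s10}, of size 3.

3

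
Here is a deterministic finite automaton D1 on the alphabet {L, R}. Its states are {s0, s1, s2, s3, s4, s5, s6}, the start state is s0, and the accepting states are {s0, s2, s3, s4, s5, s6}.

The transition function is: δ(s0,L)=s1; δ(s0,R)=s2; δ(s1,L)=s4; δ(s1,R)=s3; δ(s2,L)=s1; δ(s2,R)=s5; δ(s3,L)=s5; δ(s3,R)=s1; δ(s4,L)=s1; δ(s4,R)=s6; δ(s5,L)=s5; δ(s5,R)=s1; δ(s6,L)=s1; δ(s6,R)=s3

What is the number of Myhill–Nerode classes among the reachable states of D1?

4

All states are reachable from the start state.
P0 = {s0,s2,s3,s4,s5,s6} | {s1}.
On input L, block {s0,s2,s3,s4,s5,s6} splits into {s0,s2,s4,s6} and {s3,s5}.
Split {s0,s2,s4,s6} by δ(·,R) → {s0,s4} and {s2,s6}.
The partition is now stable with 4 blocks: {s0,s4} | {s1} | {s3,s5} | {s2,s6}.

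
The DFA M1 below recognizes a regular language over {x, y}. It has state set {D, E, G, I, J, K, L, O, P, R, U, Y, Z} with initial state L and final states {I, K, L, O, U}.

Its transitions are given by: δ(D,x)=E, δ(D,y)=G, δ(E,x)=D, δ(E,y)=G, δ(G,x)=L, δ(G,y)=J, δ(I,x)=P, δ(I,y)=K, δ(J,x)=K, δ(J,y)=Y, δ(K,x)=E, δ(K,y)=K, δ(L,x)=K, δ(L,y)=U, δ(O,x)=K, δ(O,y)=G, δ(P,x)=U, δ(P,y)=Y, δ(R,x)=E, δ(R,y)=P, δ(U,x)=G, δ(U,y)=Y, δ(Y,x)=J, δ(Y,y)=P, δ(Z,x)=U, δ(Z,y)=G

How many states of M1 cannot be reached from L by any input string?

BFS from L reaches {D, E, G, J, K, L, P, U, Y}; the 4 state(s) I, O, R, Z are never visited.

4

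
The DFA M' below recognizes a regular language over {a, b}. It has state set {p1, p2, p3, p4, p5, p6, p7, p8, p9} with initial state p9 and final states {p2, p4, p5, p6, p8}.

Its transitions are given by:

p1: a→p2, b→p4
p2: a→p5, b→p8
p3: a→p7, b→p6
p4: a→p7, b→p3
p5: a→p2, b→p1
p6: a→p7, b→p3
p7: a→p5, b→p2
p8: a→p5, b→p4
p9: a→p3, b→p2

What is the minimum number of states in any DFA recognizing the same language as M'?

All states are reachable from the start state.
P0 = {p2,p4,p5,p6,p8} | {p1,p3,p7,p9}.
On input a, block {p2,p4,p5,p6,p8} splits into {p2,p5,p8} and {p4,p6}.
On input b, block {p2,p5,p8} splits into {p2} and {p5} and {p8}.
On input a, block {p1,p3,p7,p9} splits into {p3,p9} and {p1} and {p7}.
On input a, block {p3,p9} splits into {p3} and {p9}.
No further refinement is possible. Final partition (8 blocks): {p2} | {p3} | {p4,p6} | {p5} | {p8} | {p1} | {p7} | {p9}.

8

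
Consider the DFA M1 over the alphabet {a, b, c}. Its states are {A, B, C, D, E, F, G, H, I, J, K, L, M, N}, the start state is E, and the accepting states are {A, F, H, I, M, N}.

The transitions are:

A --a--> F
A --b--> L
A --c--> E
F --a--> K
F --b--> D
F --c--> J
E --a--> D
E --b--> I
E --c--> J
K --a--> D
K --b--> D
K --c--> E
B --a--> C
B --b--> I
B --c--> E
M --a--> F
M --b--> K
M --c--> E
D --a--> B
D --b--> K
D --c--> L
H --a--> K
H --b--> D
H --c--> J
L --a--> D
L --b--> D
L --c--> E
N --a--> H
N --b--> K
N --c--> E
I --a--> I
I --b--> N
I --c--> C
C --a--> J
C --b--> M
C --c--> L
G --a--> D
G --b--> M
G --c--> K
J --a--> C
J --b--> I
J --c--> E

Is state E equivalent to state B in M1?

First remove the unreachable states {A,G}; 12 states remain.
P0 = {F,H,I,M,N} | {B,C,D,E,J,K,L}.
On input a, block {F,H,I,M,N} splits into {I,M,N} and {F,H}.
Split {I,M,N} by δ(·,a) → {M,N} and {I}.
Split {B,C,D,E,J,K,L} by δ(·,b) → {B,E,J} and {D,K,L} and {C}.
Refine {B,E,J} on symbol a: members go to different blocks, giving {B,J} and {E}.
Split {D,K,L} by δ(·,a) → {K,L} and {D}.
Stable partition: {M,N} | {B,J} | {F,H} | {I} | {K,L} | {C} | {E} | {D} — 8 equivalence classes.
E and B end up in different blocks, so they are distinguishable. For instance, the string 'ab' is accepted from only B.

No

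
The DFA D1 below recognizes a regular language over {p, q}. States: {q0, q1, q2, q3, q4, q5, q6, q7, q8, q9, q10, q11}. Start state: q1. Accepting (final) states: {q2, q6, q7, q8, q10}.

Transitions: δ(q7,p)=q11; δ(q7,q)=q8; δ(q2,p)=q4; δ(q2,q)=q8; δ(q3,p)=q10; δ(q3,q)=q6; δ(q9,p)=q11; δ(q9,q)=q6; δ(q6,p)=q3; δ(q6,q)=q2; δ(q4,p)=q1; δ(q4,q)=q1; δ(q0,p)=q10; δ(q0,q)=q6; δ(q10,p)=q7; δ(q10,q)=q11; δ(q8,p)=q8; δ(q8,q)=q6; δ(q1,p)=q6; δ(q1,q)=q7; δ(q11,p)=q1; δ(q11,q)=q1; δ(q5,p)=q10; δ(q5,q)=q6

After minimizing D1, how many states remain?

7

Reachable states from the start: {q1,q2,q3,q4,q6,q7,q8,q10,q11}. Unreachable: {q0,q5,q9} — drop them.
Start with accepting vs non-accepting: {q2,q6,q7,q8,q10} | {q1,q3,q4,q11}.
Split {q2,q6,q7,q8,q10} by δ(·,p) → {q2,q6,q7} and {q8,q10}.
Refine {q2,q6,q7} on symbol q: members go to different blocks, giving {q2,q7} and {q6}.
On input p, block {q1,q3,q4,q11} splits into {q4,q11} and {q1} and {q3}.
Split {q8,q10} by δ(·,p) → {q8} and {q10}.
Stable partition: {q2,q7} | {q4,q11} | {q8} | {q6} | {q1} | {q3} | {q10} — 7 equivalence classes.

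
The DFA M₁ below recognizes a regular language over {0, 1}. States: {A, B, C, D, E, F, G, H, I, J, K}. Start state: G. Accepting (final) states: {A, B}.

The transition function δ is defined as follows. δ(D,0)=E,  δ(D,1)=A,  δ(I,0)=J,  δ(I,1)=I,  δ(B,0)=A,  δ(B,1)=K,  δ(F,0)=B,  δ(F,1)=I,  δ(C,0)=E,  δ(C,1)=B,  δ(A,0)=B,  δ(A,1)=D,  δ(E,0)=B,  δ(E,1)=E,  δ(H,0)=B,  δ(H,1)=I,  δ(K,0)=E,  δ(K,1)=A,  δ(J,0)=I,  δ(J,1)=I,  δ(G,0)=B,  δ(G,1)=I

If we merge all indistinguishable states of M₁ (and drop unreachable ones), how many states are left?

Reachable states from the start: {A,B,D,E,G,I,J,K}. Unreachable: {C,F,H} — drop them.
Start with accepting vs non-accepting: {A,B} | {D,E,G,I,J,K}.
On input 0, block {D,E,G,I,J,K} splits into {D,I,J,K} and {E,G}.
Refine {D,I,J,K} on symbol 0: members go to different blocks, giving {D,K} and {I,J}.
On input 1, block {E,G} splits into {E} and {G}.
The partition is now stable with 5 blocks: {A,B} | {D,K} | {E} | {I,J} | {G}.

5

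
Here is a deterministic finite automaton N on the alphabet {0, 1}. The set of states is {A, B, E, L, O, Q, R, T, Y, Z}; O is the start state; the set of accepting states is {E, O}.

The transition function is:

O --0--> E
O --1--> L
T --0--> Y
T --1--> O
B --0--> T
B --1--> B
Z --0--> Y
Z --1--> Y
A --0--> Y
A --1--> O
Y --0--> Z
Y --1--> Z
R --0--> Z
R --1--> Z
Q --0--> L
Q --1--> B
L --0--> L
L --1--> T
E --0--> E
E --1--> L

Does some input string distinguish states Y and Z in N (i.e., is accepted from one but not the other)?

States {A,B,Q,R} cannot be reached from the start state, so discard them.
P0 = {E,O} | {L,T,Y,Z}.
On input 1, block {L,T,Y,Z} splits into {L,Y,Z} and {T}.
Split {L,Y,Z} by δ(·,1) → {Y,Z} and {L}.
Stable partition: {E,O} | {Y,Z} | {T} | {L} — 4 equivalence classes.
Y and Z lie in the same block of the stable partition, so they are equivalent — no string distinguishes them.

No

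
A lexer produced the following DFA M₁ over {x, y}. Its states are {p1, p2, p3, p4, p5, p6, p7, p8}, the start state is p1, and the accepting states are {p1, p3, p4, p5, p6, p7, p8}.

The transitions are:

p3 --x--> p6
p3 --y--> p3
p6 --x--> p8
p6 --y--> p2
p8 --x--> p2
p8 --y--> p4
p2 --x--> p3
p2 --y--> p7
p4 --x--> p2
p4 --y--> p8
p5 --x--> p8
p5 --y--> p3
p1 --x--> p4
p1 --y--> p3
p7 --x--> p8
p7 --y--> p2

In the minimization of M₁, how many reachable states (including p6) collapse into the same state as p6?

First remove the unreachable states {p5}; 7 states remain.
P0 = {p1,p3,p4,p6,p7,p8} | {p2}.
Split {p1,p3,p4,p6,p7,p8} by δ(·,x) → {p1,p3,p6,p7} and {p4,p8}.
Split {p1,p3,p6,p7} by δ(·,x) → {p1,p6,p7} and {p3}.
Split {p1,p6,p7} by δ(·,y) → {p6,p7} and {p1}.
No further refinement is possible. Final partition (5 blocks): {p6,p7} | {p2} | {p4,p8} | {p3} | {p1}.
The equivalence class containing p6 is {p6,p7}, of size 2.

2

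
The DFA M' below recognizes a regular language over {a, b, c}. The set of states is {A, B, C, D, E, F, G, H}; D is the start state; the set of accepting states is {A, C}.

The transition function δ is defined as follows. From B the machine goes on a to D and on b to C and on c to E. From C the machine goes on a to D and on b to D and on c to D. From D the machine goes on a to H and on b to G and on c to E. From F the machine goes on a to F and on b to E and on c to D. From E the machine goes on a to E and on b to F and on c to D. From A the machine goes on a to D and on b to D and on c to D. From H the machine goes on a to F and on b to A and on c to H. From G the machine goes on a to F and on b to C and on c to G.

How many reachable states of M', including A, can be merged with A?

First remove the unreachable states {B}; 7 states remain.
P0 = {A,C} | {D,E,F,G,H}.
Split {D,E,F,G,H} by δ(·,b) → {D,E,F} and {G,H}.
On input a, block {D,E,F} splits into {E,F} and {D}.
Stable partition: {A,C} | {E,F} | {G,H} | {D} — 4 equivalence classes.
The equivalence class containing A is {A,C}, of size 2.

2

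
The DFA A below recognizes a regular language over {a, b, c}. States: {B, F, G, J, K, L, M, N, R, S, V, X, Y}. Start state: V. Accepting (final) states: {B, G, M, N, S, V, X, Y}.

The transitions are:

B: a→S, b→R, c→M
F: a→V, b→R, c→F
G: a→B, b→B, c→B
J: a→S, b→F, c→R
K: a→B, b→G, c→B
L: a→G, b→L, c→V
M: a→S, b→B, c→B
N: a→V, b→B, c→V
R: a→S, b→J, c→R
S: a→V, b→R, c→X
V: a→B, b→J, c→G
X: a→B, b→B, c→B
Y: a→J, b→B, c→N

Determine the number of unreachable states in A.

4

BFS from V reaches {B, F, G, J, M, R, S, V, X}; the 4 state(s) K, L, N, Y are never visited.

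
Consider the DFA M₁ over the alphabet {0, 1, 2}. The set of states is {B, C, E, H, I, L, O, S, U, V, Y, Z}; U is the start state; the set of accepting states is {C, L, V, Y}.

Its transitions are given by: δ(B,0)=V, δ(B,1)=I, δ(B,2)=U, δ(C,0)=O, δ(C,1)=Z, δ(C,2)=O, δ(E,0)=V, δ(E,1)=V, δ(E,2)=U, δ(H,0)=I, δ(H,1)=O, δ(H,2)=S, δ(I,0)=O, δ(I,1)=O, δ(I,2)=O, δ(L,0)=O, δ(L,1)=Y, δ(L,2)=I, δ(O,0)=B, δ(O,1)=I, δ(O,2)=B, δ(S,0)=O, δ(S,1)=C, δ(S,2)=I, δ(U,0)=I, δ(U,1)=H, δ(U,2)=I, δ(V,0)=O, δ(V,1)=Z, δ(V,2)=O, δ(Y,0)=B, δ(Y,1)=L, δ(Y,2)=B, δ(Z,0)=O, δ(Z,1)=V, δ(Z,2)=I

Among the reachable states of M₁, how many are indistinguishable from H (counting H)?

1

First remove the unreachable states {E,L,Y}; 9 states remain.
Start with accepting vs non-accepting: {C,V} | {B,H,I,O,S,U,Z}.
On input 0, block {B,H,I,O,S,U,Z} splits into {H,I,O,S,U,Z} and {B}.
Split {H,I,O,S,U,Z} by δ(·,0) → {H,I,S,U,Z} and {O}.
Split {H,I,S,U,Z} by δ(·,0) → {I,S,Z} and {H,U}.
Split {I,S,Z} by δ(·,1) → {S,Z} and {I}.
On input 1, block {H,U} splits into {U} and {H}.
No further refinement is possible. Final partition (7 blocks): {C,V} | {S,Z} | {B} | {O} | {U} | {I} | {H}.
State H belongs to the block {H}, which has 1 states.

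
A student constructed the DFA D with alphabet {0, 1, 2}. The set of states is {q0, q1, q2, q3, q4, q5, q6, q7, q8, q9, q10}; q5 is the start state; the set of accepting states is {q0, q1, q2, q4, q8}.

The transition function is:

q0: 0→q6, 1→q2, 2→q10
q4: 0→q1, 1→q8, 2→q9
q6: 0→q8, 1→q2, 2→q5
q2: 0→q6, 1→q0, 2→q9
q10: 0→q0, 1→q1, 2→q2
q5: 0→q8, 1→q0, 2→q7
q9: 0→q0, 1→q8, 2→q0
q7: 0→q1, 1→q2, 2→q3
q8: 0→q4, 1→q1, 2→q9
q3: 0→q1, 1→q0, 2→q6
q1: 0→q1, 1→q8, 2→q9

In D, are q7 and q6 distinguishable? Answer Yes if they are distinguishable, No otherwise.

Every state is reachable, so we keep all 11.
P0 = {q0,q1,q2,q4,q8} | {q3,q5,q6,q7,q9,q10}.
Split {q0,q1,q2,q4,q8} by δ(·,0) → {q1,q4,q8} and {q0,q2}.
On input 0, block {q3,q5,q6,q7,q9,q10} splits into {q3,q5,q6,q7} and {q9,q10}.
No further refinement is possible. Final partition (4 blocks): {q1,q4,q8} | {q3,q5,q6,q7} | {q0,q2} | {q9,q10}.
q7 and q6 lie in the same block of the stable partition, so they are equivalent — no string distinguishes them.

No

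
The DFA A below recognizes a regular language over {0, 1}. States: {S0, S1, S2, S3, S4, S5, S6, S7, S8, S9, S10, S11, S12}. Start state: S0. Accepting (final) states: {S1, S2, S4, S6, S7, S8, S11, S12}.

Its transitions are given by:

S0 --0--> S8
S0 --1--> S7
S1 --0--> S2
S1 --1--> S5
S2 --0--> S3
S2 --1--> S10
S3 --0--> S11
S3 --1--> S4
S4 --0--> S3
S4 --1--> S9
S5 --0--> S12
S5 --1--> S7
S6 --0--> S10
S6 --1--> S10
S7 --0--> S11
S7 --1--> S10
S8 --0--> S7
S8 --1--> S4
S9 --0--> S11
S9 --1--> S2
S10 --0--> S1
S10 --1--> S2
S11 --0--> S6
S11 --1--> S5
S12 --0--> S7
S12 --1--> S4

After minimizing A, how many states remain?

All states are reachable from the start state.
P0 = {S1,S2,S4,S6,S7,S8,S11,S12} | {S0,S3,S5,S9,S10}.
Refine {S1,S2,S4,S6,S7,S8,S11,S12} on symbol 0: members go to different blocks, giving {S1,S7,S8,S11,S12} and {S2,S4,S6}.
On input 0, block {S1,S7,S8,S11,S12} splits into {S7,S8,S12} and {S1,S11}.
Refine {S7,S8,S12} on symbol 0: members go to different blocks, giving {S8,S12} and {S7}.
On input 0, block {S0,S3,S5,S9,S10} splits into {S3,S9,S10} and {S0,S5}.
No further refinement is possible. Final partition (6 blocks): {S8,S12} | {S3,S9,S10} | {S2,S4,S6} | {S1,S11} | {S7} | {S0,S5}.

6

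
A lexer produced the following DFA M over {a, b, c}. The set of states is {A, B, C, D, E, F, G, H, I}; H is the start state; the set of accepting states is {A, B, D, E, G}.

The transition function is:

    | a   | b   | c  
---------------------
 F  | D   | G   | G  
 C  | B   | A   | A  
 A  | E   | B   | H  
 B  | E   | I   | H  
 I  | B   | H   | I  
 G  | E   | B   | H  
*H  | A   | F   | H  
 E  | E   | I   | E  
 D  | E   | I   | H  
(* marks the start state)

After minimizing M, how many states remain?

States {C} cannot be reached from the start state, so discard them.
P0 = {A,B,D,E,G} | {F,H,I}.
Split {A,B,D,E,G} by δ(·,b) → {B,D,E} and {A,G}.
Split {B,D,E} by δ(·,c) → {B,D} and {E}.
Refine {F,H,I} on symbol a: members go to different blocks, giving {F,I} and {H}.
On input b, block {F,I} splits into {F} and {I}.
The partition is now stable with 6 blocks: {B,D} | {F} | {A,G} | {E} | {H} | {I}.

6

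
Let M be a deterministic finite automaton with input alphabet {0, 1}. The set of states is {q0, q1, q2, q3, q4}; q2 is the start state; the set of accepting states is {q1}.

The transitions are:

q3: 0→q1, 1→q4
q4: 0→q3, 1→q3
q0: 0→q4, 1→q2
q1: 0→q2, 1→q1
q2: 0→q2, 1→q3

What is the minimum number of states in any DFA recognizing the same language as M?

First remove the unreachable states {q0}; 4 states remain.
Start with accepting vs non-accepting: {q1} | {q2,q3,q4}.
Split {q2,q3,q4} by δ(·,0) → {q2,q4} and {q3}.
Split {q2,q4} by δ(·,0) → {q2} and {q4}.
No further refinement is possible. Final partition (4 blocks): {q1} | {q2} | {q3} | {q4}.

4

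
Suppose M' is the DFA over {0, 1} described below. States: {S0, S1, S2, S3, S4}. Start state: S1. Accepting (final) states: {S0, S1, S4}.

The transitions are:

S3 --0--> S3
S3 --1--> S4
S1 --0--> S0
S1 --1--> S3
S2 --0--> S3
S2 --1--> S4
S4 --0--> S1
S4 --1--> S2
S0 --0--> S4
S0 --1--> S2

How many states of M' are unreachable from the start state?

0

Exploring from S1, all states are eventually visited, so none are unreachable.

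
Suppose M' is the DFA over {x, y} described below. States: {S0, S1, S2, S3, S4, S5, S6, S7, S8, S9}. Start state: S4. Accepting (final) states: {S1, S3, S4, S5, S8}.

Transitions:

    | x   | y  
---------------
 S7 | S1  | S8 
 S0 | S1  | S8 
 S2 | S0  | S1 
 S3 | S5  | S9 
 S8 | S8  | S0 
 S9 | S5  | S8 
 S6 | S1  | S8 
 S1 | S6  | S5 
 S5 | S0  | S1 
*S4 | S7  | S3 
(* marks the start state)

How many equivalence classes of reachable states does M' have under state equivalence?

First remove the unreachable states {S2}; 9 states remain.
P0 = {S1,S3,S4,S5,S8} | {S0,S6,S7,S9}.
Split {S1,S3,S4,S5,S8} by δ(·,x) → {S1,S4,S5} and {S3,S8}.
On input y, block {S1,S4,S5} splits into {S1,S5} and {S4}.
On input x, block {S3,S8} splits into {S3} and {S8}.
The partition is now stable with 5 blocks: {S1,S5} | {S0,S6,S7,S9} | {S3} | {S4} | {S8}.

5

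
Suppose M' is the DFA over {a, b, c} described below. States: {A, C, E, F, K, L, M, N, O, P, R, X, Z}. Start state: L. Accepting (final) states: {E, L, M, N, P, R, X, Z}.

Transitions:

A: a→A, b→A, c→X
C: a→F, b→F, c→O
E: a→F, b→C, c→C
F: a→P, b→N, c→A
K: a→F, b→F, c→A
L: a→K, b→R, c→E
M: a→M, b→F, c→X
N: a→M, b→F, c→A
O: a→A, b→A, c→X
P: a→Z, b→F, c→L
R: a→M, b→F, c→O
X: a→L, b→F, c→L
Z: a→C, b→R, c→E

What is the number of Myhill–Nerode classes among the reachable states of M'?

8

P0 = {E,L,M,N,P,R,X,Z} | {A,C,F,K,O}.
Refine {E,L,M,N,P,R,X,Z} on symbol a: members go to different blocks, giving {M,N,P,R,X} and {E,L,Z}.
On input a, block {M,N,P,R,X} splits into {M,N,R} and {P,X}.
Refine {M,N,R} on symbol c: members go to different blocks, giving {N,R} and {M}.
Split {A,C,F,K,O} by δ(·,a) → {A,C,K,O} and {F}.
On input a, block {A,C,K,O} splits into {C,K} and {A,O}.
Refine {E,L,Z} on symbol a: members go to different blocks, giving {L,Z} and {E}.
Stable partition: {N,R} | {C,K} | {L,Z} | {P,X} | {M} | {F} | {A,O} | {E} — 8 equivalence classes.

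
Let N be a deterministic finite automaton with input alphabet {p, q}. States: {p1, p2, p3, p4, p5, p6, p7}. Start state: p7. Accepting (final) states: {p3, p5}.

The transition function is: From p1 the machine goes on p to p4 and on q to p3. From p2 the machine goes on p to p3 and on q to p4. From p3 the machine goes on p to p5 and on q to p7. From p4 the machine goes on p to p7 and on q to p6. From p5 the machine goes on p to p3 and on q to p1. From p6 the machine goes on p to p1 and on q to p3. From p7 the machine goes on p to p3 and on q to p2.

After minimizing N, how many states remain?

Initial partition by acceptance: {p3,p5} | {p1,p2,p4,p6,p7}.
Split {p1,p2,p4,p6,p7} by δ(·,p) → {p1,p4,p6} and {p2,p7}.
Split {p3,p5} by δ(·,q) → {p3} and {p5}.
Refine {p1,p4,p6} on symbol p: members go to different blocks, giving {p1,p6} and {p4}.
Split {p1,p6} by δ(·,p) → {p1} and {p6}.
On input q, block {p2,p7} splits into {p2} and {p7}.
Stable partition: {p3} | {p1} | {p2} | {p5} | {p4} | {p6} | {p7} — 7 equivalence classes.

7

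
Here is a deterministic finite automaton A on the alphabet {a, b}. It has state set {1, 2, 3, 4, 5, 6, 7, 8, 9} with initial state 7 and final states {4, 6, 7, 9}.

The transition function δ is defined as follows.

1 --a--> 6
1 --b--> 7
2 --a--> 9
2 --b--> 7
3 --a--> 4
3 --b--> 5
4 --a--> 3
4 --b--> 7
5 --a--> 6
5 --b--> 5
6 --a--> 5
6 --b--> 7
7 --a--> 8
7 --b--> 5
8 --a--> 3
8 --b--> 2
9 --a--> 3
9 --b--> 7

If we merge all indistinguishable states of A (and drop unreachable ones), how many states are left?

5

States {1} cannot be reached from the start state, so discard them.
Start with accepting vs non-accepting: {4,6,7,9} | {2,3,5,8}.
Refine {4,6,7,9} on symbol b: members go to different blocks, giving {4,6,9} and {7}.
Refine {2,3,5,8} on symbol a: members go to different blocks, giving {2,3,5} and {8}.
On input b, block {2,3,5} splits into {3,5} and {2}.
No further refinement is possible. Final partition (5 blocks): {4,6,9} | {3,5} | {7} | {8} | {2}.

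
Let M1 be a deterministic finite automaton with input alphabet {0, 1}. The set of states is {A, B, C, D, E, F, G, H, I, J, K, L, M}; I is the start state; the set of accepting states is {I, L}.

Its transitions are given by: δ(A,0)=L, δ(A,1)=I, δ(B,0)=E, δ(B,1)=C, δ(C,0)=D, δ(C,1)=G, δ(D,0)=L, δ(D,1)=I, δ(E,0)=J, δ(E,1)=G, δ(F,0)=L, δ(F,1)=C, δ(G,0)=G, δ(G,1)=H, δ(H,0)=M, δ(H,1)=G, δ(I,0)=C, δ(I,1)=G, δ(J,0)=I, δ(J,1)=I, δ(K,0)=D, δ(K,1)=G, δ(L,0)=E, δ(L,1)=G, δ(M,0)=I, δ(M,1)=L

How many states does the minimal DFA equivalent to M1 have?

First remove the unreachable states {A,B,F,K}; 9 states remain.
Start with accepting vs non-accepting: {I,L} | {C,D,E,G,H,J,M}.
Split {C,D,E,G,H,J,M} by δ(·,0) → {C,E,G,H} and {D,J,M}.
Split {C,E,G,H} by δ(·,0) → {C,E,H} and {G}.
Stable partition: {I,L} | {C,E,H} | {D,J,M} | {G} — 4 equivalence classes.

4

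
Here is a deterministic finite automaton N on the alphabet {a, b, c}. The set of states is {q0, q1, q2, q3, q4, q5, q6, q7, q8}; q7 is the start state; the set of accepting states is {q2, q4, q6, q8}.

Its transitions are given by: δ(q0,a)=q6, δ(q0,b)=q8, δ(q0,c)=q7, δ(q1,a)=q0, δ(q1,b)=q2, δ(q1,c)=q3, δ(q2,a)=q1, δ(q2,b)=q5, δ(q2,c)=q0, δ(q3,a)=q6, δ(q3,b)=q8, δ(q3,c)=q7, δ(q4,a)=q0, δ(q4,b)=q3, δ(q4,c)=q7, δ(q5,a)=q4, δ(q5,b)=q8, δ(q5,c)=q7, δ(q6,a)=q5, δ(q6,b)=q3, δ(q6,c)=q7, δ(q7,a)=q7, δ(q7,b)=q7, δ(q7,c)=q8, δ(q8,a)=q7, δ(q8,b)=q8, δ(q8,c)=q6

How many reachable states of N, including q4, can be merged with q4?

Reachable states from the start: {q0,q3,q4,q5,q6,q7,q8}. Unreachable: {q1,q2} — drop them.
Initial partition by acceptance: {q4,q6,q8} | {q0,q3,q5,q7}.
Split {q4,q6,q8} by δ(·,b) → {q4,q6} and {q8}.
Split {q0,q3,q5,q7} by δ(·,a) → {q0,q3,q5} and {q7}.
Stable partition: {q4,q6} | {q0,q3,q5} | {q8} | {q7} — 4 equivalence classes.
The equivalence class containing q4 is {q4,q6}, of size 2.

2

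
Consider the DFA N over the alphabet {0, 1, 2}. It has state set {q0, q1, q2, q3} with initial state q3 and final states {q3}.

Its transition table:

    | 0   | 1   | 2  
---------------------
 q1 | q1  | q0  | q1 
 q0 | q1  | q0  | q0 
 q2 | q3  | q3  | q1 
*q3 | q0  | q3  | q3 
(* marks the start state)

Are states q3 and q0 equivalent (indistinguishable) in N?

No

States {q2} cannot be reached from the start state, so discard them.
Start with accepting vs non-accepting: {q3} | {q0,q1}.
Stable partition: {q3} | {q0,q1} — 2 equivalence classes.
q3 and q0 end up in different blocks, so they are distinguishable. For instance, the string 'ε' is accepted from only q3.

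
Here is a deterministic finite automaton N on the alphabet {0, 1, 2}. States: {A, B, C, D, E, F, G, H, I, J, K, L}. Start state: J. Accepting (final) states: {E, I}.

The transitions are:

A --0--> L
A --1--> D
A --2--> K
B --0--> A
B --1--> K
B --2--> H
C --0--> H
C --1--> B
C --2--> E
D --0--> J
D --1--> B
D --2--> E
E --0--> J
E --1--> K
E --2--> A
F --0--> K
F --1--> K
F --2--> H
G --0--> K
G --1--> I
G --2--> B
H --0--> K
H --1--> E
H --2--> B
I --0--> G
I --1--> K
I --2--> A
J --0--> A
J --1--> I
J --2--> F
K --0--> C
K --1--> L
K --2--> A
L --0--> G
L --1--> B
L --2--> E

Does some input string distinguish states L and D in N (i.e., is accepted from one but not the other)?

No

All states are reachable from the start state.
P0 = {E,I} | {A,B,C,D,F,G,H,J,K,L}.
Split {A,B,C,D,F,G,H,J,K,L} by δ(·,1) → {A,B,C,D,F,K,L} and {G,H,J}.
Split {A,B,C,D,F,K,L} by δ(·,0) → {A,B,F,K} and {C,D,L}.
Split {A,B,F,K} by δ(·,0) → {A,K} and {B,F}.
The partition is now stable with 5 blocks: {E,I} | {A,K} | {G,H,J} | {C,D,L} | {B,F}.
L and D lie in the same block of the stable partition, so they are equivalent — no string distinguishes them.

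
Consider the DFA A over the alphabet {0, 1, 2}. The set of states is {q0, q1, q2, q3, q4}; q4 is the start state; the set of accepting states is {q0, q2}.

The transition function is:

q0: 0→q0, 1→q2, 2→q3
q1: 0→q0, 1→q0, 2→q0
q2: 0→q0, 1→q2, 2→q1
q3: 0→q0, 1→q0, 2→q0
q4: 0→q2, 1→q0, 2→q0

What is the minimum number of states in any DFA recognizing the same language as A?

2

All states are reachable from the start state.
P0 = {q0,q2} | {q1,q3,q4}.
Stable partition: {q0,q2} | {q1,q3,q4} — 2 equivalence classes.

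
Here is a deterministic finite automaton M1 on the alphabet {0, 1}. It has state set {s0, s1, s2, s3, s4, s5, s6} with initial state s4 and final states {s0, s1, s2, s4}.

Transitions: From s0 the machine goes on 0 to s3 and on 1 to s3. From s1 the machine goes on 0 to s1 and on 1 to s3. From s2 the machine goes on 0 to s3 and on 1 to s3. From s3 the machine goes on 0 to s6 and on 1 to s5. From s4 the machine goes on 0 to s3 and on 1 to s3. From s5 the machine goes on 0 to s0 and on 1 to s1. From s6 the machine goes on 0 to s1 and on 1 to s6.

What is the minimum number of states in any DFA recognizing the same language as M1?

5

Reachable states from the start: {s0,s1,s3,s4,s5,s6}. Unreachable: {s2} — drop them.
Initial partition by acceptance: {s0,s1,s4} | {s3,s5,s6}.
Split {s0,s1,s4} by δ(·,0) → {s0,s4} and {s1}.
On input 0, block {s3,s5,s6} splits into {s3} and {s5} and {s6}.
Stable partition: {s0,s4} | {s3} | {s1} | {s5} | {s6} — 5 equivalence classes.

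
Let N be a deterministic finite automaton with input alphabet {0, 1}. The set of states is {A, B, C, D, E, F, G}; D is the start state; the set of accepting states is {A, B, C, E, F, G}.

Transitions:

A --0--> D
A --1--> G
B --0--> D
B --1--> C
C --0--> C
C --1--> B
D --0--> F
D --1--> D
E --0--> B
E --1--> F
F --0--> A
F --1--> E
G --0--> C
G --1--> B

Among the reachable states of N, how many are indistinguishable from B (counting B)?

All states are reachable from the start state.
P0 = {A,B,C,E,F,G} | {D}.
On input 0, block {A,B,C,E,F,G} splits into {C,E,F,G} and {A,B}.
On input 0, block {C,E,F,G} splits into {C,G} and {E,F}.
Stable partition: {C,G} | {D} | {A,B} | {E,F} — 4 equivalence classes.
State B belongs to the block {A,B}, which has 2 states.

2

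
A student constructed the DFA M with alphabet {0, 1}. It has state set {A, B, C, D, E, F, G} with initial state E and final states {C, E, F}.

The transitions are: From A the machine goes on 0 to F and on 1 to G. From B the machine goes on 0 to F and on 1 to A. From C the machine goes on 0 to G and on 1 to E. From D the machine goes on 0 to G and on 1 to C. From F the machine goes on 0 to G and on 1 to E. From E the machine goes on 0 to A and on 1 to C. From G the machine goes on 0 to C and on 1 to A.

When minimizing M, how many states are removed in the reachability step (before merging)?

BFS from E reaches {A, C, E, F, G}; the 2 state(s) B, D are never visited.

2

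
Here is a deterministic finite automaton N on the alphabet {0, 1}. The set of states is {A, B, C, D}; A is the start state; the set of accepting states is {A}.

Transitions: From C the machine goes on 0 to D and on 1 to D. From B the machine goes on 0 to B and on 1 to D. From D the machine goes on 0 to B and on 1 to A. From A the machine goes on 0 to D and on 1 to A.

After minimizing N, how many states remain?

States {C} cannot be reached from the start state, so discard them.
Start with accepting vs non-accepting: {A} | {B,D}.
Split {B,D} by δ(·,1) → {B} and {D}.
The partition is now stable with 3 blocks: {A} | {B} | {D}.

3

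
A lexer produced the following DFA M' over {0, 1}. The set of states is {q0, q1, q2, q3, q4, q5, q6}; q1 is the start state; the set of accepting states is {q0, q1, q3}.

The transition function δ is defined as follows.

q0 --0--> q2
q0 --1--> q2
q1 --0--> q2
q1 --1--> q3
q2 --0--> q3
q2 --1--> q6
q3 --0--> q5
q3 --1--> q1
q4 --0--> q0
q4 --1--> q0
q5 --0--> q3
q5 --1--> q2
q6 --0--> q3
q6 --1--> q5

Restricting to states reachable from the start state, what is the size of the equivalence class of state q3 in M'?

2

First remove the unreachable states {q0,q4}; 5 states remain.
Start with accepting vs non-accepting: {q1,q3} | {q2,q5,q6}.
Stable partition: {q1,q3} | {q2,q5,q6} — 2 equivalence classes.
The equivalence class containing q3 is {q1,q3}, of size 2.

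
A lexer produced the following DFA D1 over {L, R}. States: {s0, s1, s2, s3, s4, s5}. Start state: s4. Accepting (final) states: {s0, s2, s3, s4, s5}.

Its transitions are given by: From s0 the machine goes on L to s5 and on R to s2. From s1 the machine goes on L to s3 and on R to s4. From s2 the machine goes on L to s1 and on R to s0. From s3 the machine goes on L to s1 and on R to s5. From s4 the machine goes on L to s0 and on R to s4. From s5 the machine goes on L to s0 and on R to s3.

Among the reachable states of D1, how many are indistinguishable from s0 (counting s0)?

2

Start with accepting vs non-accepting: {s0,s2,s3,s4,s5} | {s1}.
On input L, block {s0,s2,s3,s4,s5} splits into {s0,s4,s5} and {s2,s3}.
On input R, block {s0,s4,s5} splits into {s0,s5} and {s4}.
The partition is now stable with 4 blocks: {s0,s5} | {s1} | {s2,s3} | {s4}.
The equivalence class containing s0 is {s0,s5}, of size 2.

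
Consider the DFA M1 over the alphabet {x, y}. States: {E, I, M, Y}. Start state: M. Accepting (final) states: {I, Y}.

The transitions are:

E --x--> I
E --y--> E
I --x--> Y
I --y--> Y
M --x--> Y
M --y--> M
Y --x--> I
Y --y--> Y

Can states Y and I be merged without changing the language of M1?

Reachable states from the start: {I,M,Y}. Unreachable: {E} — drop them.
P0 = {I,Y} | {M}.
Stable partition: {I,Y} | {M} — 2 equivalence classes.
Y and I lie in the same block of the stable partition, so they are equivalent — no string distinguishes them.

Yes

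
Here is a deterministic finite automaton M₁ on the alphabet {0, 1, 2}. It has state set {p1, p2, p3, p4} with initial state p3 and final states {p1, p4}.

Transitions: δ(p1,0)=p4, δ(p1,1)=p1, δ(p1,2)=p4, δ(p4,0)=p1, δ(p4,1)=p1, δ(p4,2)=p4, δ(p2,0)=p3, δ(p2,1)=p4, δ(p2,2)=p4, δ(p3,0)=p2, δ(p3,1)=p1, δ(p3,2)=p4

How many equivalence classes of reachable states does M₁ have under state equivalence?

2

All states are reachable from the start state.
Initial partition by acceptance: {p1,p4} | {p2,p3}.
The partition is now stable with 2 blocks: {p1,p4} | {p2,p3}.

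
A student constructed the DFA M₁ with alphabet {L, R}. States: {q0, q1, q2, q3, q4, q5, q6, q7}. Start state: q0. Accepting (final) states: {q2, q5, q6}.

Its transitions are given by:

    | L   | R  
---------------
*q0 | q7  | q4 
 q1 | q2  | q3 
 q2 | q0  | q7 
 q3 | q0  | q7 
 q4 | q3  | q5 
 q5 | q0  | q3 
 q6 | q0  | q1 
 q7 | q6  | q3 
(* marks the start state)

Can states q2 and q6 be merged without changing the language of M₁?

Yes

Initial partition by acceptance: {q2,q5,q6} | {q0,q1,q3,q4,q7}.
On input L, block {q0,q1,q3,q4,q7} splits into {q0,q3,q4} and {q1,q7}.
Split {q2,q5,q6} by δ(·,R) → {q2,q6} and {q5}.
Split {q0,q3,q4} by δ(·,L) → {q3,q4} and {q0}.
Refine {q3,q4} on symbol L: members go to different blocks, giving {q3} and {q4}.
The partition is now stable with 6 blocks: {q2,q6} | {q3} | {q1,q7} | {q5} | {q0} | {q4}.
q2 and q6 lie in the same block of the stable partition, so they are equivalent — no string distinguishes them.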